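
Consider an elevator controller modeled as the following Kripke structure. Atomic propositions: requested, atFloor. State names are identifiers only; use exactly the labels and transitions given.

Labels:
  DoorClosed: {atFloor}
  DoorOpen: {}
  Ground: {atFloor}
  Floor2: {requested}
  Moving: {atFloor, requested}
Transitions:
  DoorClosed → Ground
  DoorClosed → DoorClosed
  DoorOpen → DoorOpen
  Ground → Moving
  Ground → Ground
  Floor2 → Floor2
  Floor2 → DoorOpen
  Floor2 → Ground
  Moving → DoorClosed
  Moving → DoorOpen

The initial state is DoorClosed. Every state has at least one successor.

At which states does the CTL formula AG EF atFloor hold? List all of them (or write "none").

none

States satisfying EF atFloor: {DoorClosed, Ground, Floor2, Moving}.
States satisfying AG EF atFloor: ∅.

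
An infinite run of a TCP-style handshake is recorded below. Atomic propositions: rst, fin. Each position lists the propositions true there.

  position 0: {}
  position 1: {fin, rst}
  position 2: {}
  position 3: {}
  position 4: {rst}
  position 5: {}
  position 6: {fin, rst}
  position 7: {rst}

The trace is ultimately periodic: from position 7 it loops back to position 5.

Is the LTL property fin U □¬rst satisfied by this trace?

Walking from position 0: at position 0, □¬rst has not yet held and fin fails, so fin U □¬rst is false.

Violated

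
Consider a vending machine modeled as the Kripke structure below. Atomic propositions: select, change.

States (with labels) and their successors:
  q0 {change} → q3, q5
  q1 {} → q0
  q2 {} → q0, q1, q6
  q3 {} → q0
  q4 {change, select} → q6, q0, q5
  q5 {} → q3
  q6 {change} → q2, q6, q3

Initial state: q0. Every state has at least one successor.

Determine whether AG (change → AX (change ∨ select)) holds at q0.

States satisfying change → AX (change ∨ select): {q1, q2, q3, q5}.
States satisfying AG (change → AX (change ∨ select)): ∅.
q0 is reachable from q0 and violates change → AX (change ∨ select), so AG fails at q0.
q0 ∉ Sat(AG (change → AX (change ∨ select))).

No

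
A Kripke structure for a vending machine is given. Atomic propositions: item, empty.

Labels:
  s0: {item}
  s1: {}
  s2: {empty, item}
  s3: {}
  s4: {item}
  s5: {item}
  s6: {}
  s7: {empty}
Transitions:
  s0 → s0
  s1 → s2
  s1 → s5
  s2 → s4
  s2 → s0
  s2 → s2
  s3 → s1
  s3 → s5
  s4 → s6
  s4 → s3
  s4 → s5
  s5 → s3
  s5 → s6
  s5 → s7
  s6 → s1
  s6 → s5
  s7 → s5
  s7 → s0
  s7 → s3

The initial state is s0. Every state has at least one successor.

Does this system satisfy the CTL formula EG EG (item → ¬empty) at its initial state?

States satisfying EG (item → ¬empty): {s0, s1, s3, s4, s5, s6, s7}.
States satisfying EG EG (item → ¬empty): {s0, s1, s3, s4, s5, s6, s7}.
s0 ∈ Sat(EG EG (item → ¬empty)).

Yes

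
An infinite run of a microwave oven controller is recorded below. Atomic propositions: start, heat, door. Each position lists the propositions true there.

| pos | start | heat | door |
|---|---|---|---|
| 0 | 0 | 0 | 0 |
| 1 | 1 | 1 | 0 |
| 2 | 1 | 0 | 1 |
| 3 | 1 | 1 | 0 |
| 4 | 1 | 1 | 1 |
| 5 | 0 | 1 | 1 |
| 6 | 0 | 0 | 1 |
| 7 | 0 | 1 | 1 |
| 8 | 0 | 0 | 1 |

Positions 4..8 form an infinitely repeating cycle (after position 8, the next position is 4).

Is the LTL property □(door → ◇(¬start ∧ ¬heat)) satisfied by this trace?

door → ◇(¬start ∧ ¬heat) holds at every position 0..8, and those are all positions ever visited, so □(door → ◇(¬start ∧ ¬heat)) holds.
Positions where door holds: 2, 4, 5, 6, 7, 8.
Check ◇(¬start ∧ ¬heat) at each: 2→ok, 4→ok, 5→ok, 6→ok, 7→ok, 8→ok.

Holds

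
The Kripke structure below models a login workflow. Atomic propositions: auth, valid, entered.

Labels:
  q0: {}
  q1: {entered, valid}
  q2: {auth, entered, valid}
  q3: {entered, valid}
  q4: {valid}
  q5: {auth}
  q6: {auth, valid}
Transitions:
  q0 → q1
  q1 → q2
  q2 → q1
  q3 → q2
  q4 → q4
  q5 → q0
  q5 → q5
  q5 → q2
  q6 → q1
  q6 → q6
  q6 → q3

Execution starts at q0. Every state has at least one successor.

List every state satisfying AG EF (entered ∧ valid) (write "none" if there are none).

States satisfying EF (entered ∧ valid): {q0, q1, q2, q3, q5, q6}.
States satisfying AG EF (entered ∧ valid): {q0, q1, q2, q3, q5, q6}.

{q0, q1, q2, q3, q5, q6}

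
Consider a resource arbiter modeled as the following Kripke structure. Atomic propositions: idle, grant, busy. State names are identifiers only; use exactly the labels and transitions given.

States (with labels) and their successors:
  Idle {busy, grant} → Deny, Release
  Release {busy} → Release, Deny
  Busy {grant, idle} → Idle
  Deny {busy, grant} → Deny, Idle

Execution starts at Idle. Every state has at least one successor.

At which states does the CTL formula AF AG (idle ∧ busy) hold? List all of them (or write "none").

none

States satisfying AG (idle ∧ busy): ∅.
States satisfying AF AG (idle ∧ busy): ∅.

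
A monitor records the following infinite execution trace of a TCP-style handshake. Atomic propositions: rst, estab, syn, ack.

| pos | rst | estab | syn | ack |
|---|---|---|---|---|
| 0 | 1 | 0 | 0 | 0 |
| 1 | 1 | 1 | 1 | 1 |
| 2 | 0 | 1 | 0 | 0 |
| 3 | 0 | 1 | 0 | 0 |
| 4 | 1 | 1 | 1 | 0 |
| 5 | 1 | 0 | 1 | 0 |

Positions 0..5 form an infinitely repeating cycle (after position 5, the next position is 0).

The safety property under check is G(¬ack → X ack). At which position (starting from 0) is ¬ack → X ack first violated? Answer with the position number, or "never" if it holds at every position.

Check ¬ack → X ack at each position in order: 0 ✓, 1 ✓.
At position 2 the labels are {estab} and the next position 3 has {estab}, so ¬ack → X ack is false there. This is the first violation.

2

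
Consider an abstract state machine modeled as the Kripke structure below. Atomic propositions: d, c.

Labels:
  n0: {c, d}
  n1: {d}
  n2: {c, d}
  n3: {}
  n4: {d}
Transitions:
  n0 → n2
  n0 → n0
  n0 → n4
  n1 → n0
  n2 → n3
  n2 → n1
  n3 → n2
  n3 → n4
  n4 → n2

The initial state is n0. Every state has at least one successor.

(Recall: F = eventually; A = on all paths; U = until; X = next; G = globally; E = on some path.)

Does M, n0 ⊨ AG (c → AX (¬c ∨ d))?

Yes

States satisfying c → AX (¬c ∨ d): {n0, n1, n2, n3, n4}.
States satisfying AG (c → AX (¬c ∨ d)): {n0, n1, n2, n3, n4}.
Every state reachable from n0 satisfies c → AX (¬c ∨ d).
n0 ∈ Sat(AG (c → AX (¬c ∨ d))).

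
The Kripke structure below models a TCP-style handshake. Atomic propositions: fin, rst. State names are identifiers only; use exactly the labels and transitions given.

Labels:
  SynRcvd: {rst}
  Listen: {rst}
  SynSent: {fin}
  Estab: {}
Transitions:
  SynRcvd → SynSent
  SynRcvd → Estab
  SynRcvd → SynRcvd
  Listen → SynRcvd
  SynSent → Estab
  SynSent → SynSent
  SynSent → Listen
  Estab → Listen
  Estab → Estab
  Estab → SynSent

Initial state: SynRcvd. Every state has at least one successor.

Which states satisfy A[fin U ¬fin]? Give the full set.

{SynRcvd, Listen, Estab}

States satisfying fin: {SynSent}.
States satisfying ¬fin: {SynRcvd, Listen, Estab}.
States satisfying A[fin U ¬fin]: {SynRcvd, Listen, Estab}.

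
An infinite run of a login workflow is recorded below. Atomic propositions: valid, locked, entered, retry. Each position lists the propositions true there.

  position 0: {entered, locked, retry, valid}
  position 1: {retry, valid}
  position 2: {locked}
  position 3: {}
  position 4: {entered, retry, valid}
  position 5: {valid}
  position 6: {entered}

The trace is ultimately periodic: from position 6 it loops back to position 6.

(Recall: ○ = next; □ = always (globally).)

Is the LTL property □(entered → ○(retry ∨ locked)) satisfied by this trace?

entered → ○(retry ∨ locked) must hold at every position from 0 onward. It fails at position 4, so □(entered → ○(retry ∨ locked)) is false.
Positions where entered holds: 0, 4, 6.
Check ○(retry ∨ locked) at each: 0→ok, 4→fails, 6→fails.

Does not hold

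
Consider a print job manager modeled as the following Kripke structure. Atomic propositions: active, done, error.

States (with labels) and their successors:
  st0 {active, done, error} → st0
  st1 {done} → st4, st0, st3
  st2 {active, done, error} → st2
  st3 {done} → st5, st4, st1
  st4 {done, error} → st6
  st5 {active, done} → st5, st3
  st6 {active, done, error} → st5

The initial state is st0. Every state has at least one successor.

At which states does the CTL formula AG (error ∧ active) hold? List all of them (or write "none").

States satisfying error ∧ active: {st0, st2, st6}.
States satisfying AG (error ∧ active): {st0, st2}.

{st0, st2}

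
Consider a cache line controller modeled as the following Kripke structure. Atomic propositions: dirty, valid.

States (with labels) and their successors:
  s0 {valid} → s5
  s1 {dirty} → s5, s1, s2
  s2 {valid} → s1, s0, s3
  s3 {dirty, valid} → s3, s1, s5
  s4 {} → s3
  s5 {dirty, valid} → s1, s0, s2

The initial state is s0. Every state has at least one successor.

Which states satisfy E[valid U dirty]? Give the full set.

States satisfying valid: {s0, s2, s3, s5}.
States satisfying dirty: {s1, s3, s5}.
States satisfying E[valid U dirty]: {s0, s1, s2, s3, s5}.

{s0, s1, s2, s3, s5}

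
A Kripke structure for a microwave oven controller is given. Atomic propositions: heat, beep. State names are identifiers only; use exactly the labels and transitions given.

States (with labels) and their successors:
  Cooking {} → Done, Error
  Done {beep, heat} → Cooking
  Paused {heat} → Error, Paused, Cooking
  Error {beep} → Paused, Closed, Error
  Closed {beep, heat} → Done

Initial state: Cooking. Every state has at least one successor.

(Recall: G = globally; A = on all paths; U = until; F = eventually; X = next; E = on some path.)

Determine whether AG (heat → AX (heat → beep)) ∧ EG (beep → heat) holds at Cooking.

Violated

States satisfying heat → AX (heat → beep): {Cooking, Done, Error, Closed}.
States satisfying AG (heat → AX (heat → beep)): ∅.
States satisfying beep → heat: {Cooking, Done, Paused, Closed}.
States satisfying EG (beep → heat): {Cooking, Done, Paused, Closed}.
States satisfying AG (heat → AX (heat → beep)) ∧ EG (beep → heat): ∅.
Cooking ∉ Sat(AG (heat → AX (heat → beep)) ∧ EG (beep → heat)).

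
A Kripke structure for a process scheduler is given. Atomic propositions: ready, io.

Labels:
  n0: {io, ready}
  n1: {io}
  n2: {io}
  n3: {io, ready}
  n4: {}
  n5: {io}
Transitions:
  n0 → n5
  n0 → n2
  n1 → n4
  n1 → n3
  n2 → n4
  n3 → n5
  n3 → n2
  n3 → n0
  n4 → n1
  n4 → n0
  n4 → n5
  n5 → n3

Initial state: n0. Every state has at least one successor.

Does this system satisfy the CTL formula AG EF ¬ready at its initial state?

Yes

States satisfying EF ¬ready: {n0, n1, n2, n3, n4, n5}.
States satisfying AG EF ¬ready: {n0, n1, n2, n3, n4, n5}.
Every state reachable from n0 satisfies EF ¬ready.
n0 ∈ Sat(AG EF ¬ready).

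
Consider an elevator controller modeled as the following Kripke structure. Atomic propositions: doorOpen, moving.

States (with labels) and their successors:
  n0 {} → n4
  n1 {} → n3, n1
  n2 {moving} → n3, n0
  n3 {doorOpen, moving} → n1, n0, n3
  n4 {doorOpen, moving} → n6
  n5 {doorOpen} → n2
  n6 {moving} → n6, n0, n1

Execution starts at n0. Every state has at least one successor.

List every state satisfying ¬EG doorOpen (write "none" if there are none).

{n0, n1, n2, n4, n5, n6}

States satisfying doorOpen: {n3, n4, n5}.
States satisfying EG doorOpen: {n3}.
States satisfying ¬EG doorOpen: {n0, n1, n2, n4, n5, n6}.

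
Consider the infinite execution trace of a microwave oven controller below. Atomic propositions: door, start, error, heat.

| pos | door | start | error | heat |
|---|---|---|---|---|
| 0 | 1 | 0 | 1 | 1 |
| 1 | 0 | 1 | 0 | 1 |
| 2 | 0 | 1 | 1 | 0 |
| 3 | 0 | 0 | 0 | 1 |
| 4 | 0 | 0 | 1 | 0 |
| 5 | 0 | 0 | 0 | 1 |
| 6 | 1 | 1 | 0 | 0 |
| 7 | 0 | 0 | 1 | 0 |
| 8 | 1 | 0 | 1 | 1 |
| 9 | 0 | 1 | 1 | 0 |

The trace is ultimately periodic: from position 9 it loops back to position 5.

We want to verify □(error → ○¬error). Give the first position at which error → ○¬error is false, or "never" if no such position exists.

7

Check error → ○¬error at each position in order: 0 ✓, 1 ✓, 2 ✓, 3 ✓, 4 ✓, 5 ✓, 6 ✓.
At position 7 the labels are {error} and the next position 8 has {door, error, heat}, so error → ○¬error is false there. This is the first violation.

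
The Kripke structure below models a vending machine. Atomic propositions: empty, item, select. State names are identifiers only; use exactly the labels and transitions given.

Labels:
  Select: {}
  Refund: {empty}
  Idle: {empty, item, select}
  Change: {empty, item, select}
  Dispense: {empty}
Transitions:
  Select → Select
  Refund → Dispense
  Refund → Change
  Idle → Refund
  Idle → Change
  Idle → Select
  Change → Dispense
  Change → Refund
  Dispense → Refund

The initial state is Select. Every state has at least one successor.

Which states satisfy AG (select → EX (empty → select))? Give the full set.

States satisfying select → EX (empty → select): {Select, Refund, Idle, Dispense}.
States satisfying AG (select → EX (empty → select)): {Select}.

{Select}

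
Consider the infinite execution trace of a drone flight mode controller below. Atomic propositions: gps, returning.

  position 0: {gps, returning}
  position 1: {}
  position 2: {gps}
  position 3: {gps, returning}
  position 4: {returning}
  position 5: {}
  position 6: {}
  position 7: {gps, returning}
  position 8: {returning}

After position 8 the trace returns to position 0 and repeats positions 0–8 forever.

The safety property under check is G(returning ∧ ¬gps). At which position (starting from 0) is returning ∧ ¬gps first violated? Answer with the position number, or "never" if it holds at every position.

0

At position 0 the labels are {gps, returning}, so returning ∧ ¬gps is false there. This is the first violation.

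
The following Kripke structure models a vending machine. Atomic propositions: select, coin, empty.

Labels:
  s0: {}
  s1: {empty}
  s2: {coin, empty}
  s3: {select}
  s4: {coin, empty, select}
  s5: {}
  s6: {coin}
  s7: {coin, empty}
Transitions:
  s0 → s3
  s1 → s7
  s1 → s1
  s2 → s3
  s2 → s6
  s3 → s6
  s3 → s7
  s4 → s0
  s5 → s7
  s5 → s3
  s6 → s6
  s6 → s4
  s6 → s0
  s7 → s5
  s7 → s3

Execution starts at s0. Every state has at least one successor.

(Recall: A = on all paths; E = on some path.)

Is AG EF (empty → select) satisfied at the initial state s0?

Yes

States satisfying EF (empty → select): {s0, s1, s2, s3, s4, s5, s6, s7}.
States satisfying AG EF (empty → select): {s0, s1, s2, s3, s4, s5, s6, s7}.
Every state reachable from s0 satisfies EF (empty → select).
s0 ∈ Sat(AG EF (empty → select)).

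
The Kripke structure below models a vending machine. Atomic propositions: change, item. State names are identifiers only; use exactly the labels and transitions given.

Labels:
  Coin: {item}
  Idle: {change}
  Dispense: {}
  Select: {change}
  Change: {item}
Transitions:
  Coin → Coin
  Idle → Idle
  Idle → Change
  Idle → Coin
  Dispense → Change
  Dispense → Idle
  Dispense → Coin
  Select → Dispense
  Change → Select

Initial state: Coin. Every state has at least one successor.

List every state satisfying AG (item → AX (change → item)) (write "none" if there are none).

{Coin}

States satisfying item → AX (change → item): {Coin, Idle, Dispense, Select}.
States satisfying AG (item → AX (change → item)): {Coin}.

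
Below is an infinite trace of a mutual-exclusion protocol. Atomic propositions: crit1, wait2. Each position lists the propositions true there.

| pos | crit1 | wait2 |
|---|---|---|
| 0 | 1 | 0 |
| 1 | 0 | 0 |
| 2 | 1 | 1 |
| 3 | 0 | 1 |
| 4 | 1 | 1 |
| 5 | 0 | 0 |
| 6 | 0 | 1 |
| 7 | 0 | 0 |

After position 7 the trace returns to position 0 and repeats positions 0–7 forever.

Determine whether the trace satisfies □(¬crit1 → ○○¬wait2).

Does not hold

¬crit1 → ○○¬wait2 must hold at every position from 0 onward. It fails at position 1, so □(¬crit1 → ○○¬wait2) is false.
Positions where ¬crit1 holds: 1, 3, 5, 6, 7.
Check ○○¬wait2 at each: 1→fails, 3→ok, 5→ok, 6→ok, 7→ok.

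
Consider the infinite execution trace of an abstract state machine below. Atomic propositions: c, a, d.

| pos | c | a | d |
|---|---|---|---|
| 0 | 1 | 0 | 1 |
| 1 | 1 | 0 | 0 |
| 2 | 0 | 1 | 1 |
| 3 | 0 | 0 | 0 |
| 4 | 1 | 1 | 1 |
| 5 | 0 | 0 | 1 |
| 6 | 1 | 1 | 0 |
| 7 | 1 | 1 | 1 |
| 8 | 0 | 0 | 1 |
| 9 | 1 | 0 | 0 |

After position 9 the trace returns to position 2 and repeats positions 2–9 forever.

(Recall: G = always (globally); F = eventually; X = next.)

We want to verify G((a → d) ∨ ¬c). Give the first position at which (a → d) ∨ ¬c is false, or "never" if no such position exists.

6

Check (a → d) ∨ ¬c at each position in order: 0 ✓, 1 ✓, 2 ✓, 3 ✓, 4 ✓, 5 ✓.
At position 6 the labels are {a, c}, so (a → d) ∨ ¬c is false there. This is the first violation.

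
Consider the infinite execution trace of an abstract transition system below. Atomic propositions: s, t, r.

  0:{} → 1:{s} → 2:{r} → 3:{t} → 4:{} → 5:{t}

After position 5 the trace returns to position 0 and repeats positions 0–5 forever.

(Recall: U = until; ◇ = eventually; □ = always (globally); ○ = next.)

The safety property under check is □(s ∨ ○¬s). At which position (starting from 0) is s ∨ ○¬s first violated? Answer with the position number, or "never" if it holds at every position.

0

At position 0 the labels are {} and the next position 1 has {s}, so s ∨ ○¬s is false there. This is the first violation.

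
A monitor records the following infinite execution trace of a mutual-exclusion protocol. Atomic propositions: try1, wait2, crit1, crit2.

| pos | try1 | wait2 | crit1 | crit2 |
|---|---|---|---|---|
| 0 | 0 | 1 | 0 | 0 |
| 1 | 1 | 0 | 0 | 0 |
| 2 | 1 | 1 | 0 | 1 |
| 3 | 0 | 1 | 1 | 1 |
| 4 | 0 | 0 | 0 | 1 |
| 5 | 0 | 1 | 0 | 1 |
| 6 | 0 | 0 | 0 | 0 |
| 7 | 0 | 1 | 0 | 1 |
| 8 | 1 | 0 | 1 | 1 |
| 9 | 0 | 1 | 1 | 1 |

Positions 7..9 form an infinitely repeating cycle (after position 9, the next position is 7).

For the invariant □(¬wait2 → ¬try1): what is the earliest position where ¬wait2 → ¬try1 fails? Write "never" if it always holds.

1

Check ¬wait2 → ¬try1 at each position in order: 0 ✓.
At position 1 the labels are {try1}, so ¬wait2 → ¬try1 is false there. This is the first violation.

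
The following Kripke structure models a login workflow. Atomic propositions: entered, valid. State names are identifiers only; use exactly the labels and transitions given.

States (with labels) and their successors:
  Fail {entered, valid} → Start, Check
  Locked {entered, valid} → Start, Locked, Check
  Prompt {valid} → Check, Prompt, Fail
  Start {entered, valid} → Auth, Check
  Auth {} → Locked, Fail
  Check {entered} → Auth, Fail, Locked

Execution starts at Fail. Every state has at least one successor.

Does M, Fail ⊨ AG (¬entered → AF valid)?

States satisfying ¬entered → AF valid: {Fail, Locked, Prompt, Start, Auth, Check}.
States satisfying AG (¬entered → AF valid): {Fail, Locked, Prompt, Start, Auth, Check}.
Every state reachable from Fail satisfies ¬entered → AF valid.
Fail ∈ Sat(AG (¬entered → AF valid)).

Yes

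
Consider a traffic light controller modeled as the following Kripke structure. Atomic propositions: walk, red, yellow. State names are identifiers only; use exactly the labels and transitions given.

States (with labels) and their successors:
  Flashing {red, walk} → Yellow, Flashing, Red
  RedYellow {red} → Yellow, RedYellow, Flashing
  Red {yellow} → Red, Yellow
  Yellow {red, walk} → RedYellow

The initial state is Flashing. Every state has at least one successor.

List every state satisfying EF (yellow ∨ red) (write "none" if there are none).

{Flashing, RedYellow, Red, Yellow}

States satisfying yellow ∨ red: {Flashing, RedYellow, Red, Yellow}.
States satisfying EF (yellow ∨ red): {Flashing, RedYellow, Red, Yellow}.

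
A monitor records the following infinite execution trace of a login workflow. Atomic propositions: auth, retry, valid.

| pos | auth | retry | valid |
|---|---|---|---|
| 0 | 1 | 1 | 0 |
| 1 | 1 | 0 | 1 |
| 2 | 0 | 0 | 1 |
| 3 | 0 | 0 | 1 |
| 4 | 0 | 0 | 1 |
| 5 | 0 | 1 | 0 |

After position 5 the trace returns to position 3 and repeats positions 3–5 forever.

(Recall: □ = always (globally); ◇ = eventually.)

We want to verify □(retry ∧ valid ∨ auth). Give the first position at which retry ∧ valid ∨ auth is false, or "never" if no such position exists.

Check retry ∧ valid ∨ auth at each position in order: 0 ✓, 1 ✓.
At position 2 the labels are {valid}, so retry ∧ valid ∨ auth is false there. This is the first violation.

2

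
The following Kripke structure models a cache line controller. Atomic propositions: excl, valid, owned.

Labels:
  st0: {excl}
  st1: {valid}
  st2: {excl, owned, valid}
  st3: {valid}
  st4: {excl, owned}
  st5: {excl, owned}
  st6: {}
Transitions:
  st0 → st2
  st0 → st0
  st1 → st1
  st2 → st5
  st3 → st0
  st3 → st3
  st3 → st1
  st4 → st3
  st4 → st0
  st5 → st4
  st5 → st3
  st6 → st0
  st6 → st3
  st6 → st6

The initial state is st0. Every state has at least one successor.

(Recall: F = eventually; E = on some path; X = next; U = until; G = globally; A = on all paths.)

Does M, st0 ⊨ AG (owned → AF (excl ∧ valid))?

States satisfying owned → AF (excl ∧ valid): {st0, st1, st2, st3, st6}.
States satisfying AG (owned → AF (excl ∧ valid)): {st1}.
st4 is reachable from st0 and violates owned → AF (excl ∧ valid), so AG fails at st0.
st0 ∉ Sat(AG (owned → AF (excl ∧ valid))).

Does not hold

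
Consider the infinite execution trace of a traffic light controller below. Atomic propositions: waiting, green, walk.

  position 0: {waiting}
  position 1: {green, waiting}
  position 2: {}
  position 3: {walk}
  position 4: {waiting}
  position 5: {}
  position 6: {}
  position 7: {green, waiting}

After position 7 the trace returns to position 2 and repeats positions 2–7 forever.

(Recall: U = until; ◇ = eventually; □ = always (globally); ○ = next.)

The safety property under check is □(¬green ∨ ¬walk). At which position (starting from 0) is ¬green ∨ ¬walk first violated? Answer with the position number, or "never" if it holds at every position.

never

¬green ∨ ¬walk holds at every position 0..7, and those are all the positions the trace ever visits, so the invariant □(¬green ∨ ¬walk) is never violated.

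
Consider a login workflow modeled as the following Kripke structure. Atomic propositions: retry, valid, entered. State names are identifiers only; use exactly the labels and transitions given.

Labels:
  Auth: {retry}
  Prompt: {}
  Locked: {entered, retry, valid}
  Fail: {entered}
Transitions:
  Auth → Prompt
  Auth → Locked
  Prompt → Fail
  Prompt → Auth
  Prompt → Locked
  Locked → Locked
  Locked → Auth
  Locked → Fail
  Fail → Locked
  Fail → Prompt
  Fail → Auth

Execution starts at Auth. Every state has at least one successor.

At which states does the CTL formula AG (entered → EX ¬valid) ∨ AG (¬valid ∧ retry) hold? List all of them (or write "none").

States satisfying entered → EX ¬valid: {Auth, Prompt, Locked, Fail}.
States satisfying AG (entered → EX ¬valid): {Auth, Prompt, Locked, Fail}.
States satisfying ¬valid ∧ retry: {Auth}.
States satisfying AG (¬valid ∧ retry): ∅.
States satisfying AG (entered → EX ¬valid) ∨ AG (¬valid ∧ retry): {Auth, Prompt, Locked, Fail}.

{Auth, Prompt, Locked, Fail}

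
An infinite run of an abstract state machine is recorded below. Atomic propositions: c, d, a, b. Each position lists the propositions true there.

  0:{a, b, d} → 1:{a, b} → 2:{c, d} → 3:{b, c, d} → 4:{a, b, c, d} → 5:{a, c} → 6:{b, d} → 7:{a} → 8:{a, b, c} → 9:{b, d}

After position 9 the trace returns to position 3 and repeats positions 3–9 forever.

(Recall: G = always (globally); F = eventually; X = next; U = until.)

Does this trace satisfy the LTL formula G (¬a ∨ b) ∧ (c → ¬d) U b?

¬a ∨ b must hold at every position from 0 onward. It fails at position 5, so G (¬a ∨ b) is false.
Walking from position 0: b first holds at position 0, and c → ¬d holds at every earlier position along the way, so (c → ¬d) U b holds.
At position 0: G (¬a ∨ b) is false; (c → ¬d) U b is true; so G (¬a ∨ b) ∧ (c → ¬d) U b is false.

Violated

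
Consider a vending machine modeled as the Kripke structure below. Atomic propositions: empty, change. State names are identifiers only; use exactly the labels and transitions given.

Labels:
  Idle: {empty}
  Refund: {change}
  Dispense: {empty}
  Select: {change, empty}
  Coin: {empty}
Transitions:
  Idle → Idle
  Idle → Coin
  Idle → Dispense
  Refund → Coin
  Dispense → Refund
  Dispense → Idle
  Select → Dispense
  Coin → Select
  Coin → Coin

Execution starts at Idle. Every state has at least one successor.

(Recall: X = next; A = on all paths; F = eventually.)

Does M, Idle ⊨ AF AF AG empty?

States satisfying AF AG empty: ∅.
States satisfying AF AF AG empty: ∅.
There is a path from Idle along which AF AG empty never holds.
Idle ∉ Sat(AF AF AG empty).

Violated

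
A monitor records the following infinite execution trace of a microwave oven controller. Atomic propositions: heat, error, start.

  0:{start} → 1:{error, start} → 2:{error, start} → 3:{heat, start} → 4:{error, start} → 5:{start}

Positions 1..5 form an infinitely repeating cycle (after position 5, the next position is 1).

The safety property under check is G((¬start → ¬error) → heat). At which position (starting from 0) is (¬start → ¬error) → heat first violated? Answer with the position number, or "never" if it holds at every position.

0

At position 0 the labels are {start}, so (¬start → ¬error) → heat is false there. This is the first violation.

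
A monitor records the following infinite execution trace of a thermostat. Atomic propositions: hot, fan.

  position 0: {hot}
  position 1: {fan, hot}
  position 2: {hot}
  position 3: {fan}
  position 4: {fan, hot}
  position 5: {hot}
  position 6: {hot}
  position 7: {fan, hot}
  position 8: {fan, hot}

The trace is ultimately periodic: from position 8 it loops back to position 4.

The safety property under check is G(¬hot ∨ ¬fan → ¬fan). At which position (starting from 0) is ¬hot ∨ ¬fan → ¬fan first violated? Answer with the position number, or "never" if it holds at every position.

3

Check ¬hot ∨ ¬fan → ¬fan at each position in order: 0 ✓, 1 ✓, 2 ✓.
At position 3 the labels are {fan}, so ¬hot ∨ ¬fan → ¬fan is false there. This is the first violation.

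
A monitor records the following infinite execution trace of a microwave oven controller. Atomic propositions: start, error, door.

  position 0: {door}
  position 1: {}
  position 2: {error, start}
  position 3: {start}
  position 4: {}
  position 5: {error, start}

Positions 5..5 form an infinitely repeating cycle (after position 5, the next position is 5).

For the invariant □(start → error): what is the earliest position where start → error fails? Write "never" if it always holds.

Check start → error at each position in order: 0 ✓, 1 ✓, 2 ✓.
At position 3 the labels are {start}, so start → error is false there. This is the first violation.

3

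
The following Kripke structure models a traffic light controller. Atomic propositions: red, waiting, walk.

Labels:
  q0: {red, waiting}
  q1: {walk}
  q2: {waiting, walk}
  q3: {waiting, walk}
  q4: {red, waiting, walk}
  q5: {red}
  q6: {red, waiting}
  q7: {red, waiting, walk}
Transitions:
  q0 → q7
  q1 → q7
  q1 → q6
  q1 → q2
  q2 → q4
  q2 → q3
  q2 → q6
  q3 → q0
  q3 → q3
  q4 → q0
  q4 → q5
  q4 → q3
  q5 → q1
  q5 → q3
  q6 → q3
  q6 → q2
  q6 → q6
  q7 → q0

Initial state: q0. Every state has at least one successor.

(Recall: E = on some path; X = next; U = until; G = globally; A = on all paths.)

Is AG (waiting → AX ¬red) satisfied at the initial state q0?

States satisfying waiting → AX ¬red: {q1, q5}.
States satisfying AG (waiting → AX ¬red): ∅.
q0 is reachable from q0 and violates waiting → AX ¬red, so AG fails at q0.
q0 ∉ Sat(AG (waiting → AX ¬red)).

Violated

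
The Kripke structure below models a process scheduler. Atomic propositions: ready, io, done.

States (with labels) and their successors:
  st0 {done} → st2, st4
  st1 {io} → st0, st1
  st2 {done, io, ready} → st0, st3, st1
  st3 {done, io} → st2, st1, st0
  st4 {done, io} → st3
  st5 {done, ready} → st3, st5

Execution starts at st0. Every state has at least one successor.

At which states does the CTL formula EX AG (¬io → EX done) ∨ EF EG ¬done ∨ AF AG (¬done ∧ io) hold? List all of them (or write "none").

States satisfying AG (¬io → EX done): {st0, st1, st2, st3, st4, st5}.
States satisfying EX AG (¬io → EX done): {st0, st1, st2, st3, st4, st5}.
States satisfying EG ¬done: {st1}.
States satisfying EF EG ¬done: {st0, st1, st2, st3, st4, st5}.
States satisfying AG (¬done ∧ io): ∅.
States satisfying AF AG (¬done ∧ io): ∅.
States satisfying EF EG ¬done ∨ AF AG (¬done ∧ io): {st0, st1, st2, st3, st4, st5}.
States satisfying EX AG (¬io → EX done) ∨ EF EG ¬done ∨ AF AG (¬done ∧ io): {st0, st1, st2, st3, st4, st5}.

{st0, st1, st2, st3, st4, st5}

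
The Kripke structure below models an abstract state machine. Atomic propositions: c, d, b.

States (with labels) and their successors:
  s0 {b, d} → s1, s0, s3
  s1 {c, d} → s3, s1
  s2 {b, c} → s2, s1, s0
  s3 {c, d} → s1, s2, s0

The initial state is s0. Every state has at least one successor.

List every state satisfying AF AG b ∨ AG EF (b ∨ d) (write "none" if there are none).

{s0, s1, s2, s3}

States satisfying AG b: ∅.
States satisfying AF AG b: ∅.
States satisfying EF (b ∨ d): {s0, s1, s2, s3}.
States satisfying AG EF (b ∨ d): {s0, s1, s2, s3}.
States satisfying AF AG b ∨ AG EF (b ∨ d): {s0, s1, s2, s3}.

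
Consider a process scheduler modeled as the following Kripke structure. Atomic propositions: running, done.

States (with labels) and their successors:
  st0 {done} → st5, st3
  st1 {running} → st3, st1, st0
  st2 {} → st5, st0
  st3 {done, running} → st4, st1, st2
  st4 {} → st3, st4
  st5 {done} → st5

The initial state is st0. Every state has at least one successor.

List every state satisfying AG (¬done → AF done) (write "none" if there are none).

States satisfying ¬done → AF done: {st0, st2, st3, st5}.
States satisfying AG (¬done → AF done): {st5}.

{st5}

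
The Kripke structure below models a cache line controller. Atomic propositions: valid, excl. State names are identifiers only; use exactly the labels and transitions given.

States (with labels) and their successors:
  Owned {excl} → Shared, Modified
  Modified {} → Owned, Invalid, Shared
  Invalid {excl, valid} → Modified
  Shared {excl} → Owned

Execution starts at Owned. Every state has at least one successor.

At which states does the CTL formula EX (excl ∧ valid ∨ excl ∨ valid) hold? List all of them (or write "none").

{Owned, Modified, Shared}

States satisfying excl ∧ valid ∨ excl ∨ valid: {Owned, Invalid, Shared}.
States satisfying EX (excl ∧ valid ∨ excl ∨ valid): {Owned, Modified, Shared}.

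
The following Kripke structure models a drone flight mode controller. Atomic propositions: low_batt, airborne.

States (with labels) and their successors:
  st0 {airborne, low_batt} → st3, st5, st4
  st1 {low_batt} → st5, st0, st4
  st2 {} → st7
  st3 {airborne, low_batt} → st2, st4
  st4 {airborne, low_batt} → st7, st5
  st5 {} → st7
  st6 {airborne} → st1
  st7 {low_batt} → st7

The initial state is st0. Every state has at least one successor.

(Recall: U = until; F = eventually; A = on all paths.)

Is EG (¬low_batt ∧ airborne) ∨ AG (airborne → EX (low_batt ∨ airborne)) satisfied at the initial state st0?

States satisfying ¬low_batt ∧ airborne: {st6}.
States satisfying EG (¬low_batt ∧ airborne): ∅.
States satisfying airborne → EX (low_batt ∨ airborne): {st0, st1, st2, st3, st4, st5, st6, st7}.
States satisfying AG (airborne → EX (low_batt ∨ airborne)): {st0, st1, st2, st3, st4, st5, st6, st7}.
States satisfying EG (¬low_batt ∧ airborne) ∨ AG (airborne → EX (low_batt ∨ airborne)): {st0, st1, st2, st3, st4, st5, st6, st7}.
st0 ∈ Sat(EG (¬low_batt ∧ airborne) ∨ AG (airborne → EX (low_batt ∨ airborne))).

Satisfied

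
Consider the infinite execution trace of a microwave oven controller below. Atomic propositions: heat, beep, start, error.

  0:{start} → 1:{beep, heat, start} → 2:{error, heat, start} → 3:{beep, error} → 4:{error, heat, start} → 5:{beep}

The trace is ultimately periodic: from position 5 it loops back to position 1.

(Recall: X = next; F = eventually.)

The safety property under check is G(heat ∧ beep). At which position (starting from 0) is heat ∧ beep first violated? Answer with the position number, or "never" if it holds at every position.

At position 0 the labels are {start}, so heat ∧ beep is false there. This is the first violation.

0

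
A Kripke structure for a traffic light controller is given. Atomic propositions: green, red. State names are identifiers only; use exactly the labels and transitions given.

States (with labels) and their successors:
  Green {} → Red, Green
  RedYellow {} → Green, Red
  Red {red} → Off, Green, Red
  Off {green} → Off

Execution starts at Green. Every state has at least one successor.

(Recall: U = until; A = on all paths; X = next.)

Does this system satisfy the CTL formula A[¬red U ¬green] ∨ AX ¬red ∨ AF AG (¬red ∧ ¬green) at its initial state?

States satisfying ¬red: {Green, RedYellow, Off}.
States satisfying ¬green: {Green, RedYellow, Red}.
States satisfying A[¬red U ¬green]: {Green, RedYellow, Red}.
States satisfying AX ¬red: {Off}.
States satisfying AG (¬red ∧ ¬green): ∅.
States satisfying AF AG (¬red ∧ ¬green): ∅.
States satisfying AX ¬red ∨ AF AG (¬red ∧ ¬green): {Off}.
States satisfying A[¬red U ¬green] ∨ AX ¬red ∨ AF AG (¬red ∧ ¬green): {Green, RedYellow, Red, Off}.
Green ∈ Sat(A[¬red U ¬green] ∨ AX ¬red ∨ AF AG (¬red ∧ ¬green)).

Holds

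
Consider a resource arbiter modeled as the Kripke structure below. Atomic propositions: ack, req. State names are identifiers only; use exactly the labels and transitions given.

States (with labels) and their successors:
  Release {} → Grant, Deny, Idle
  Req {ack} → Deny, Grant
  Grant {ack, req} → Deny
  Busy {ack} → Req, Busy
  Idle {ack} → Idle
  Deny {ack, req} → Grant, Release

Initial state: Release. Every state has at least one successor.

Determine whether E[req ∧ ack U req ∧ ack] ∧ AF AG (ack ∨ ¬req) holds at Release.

Does not hold

States satisfying req ∧ ack: {Grant, Deny}.
States satisfying E[req ∧ ack U req ∧ ack]: {Grant, Deny}.
States satisfying AG (ack ∨ ¬req): {Release, Req, Grant, Busy, Idle, Deny}.
States satisfying AF AG (ack ∨ ¬req): {Release, Req, Grant, Busy, Idle, Deny}.
States satisfying E[req ∧ ack U req ∧ ack] ∧ AF AG (ack ∨ ¬req): {Grant, Deny}.
Release ∉ Sat(E[req ∧ ack U req ∧ ack] ∧ AF AG (ack ∨ ¬req)).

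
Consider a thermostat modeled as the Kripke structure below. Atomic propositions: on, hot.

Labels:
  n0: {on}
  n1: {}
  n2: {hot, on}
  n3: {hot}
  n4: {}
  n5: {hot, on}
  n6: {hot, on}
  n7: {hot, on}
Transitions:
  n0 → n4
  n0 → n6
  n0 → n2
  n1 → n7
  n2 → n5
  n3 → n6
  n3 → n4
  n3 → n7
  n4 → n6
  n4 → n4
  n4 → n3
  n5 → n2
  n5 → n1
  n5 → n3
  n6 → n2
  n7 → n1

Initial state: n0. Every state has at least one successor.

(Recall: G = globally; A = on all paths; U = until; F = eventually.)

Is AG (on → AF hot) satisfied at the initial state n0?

States satisfying on → AF hot: {n1, n2, n3, n4, n5, n6, n7}.
States satisfying AG (on → AF hot): {n1, n2, n3, n4, n5, n6, n7}.
n0 is reachable from n0 and violates on → AF hot, so AG fails at n0.
n0 ∉ Sat(AG (on → AF hot)).

Does not hold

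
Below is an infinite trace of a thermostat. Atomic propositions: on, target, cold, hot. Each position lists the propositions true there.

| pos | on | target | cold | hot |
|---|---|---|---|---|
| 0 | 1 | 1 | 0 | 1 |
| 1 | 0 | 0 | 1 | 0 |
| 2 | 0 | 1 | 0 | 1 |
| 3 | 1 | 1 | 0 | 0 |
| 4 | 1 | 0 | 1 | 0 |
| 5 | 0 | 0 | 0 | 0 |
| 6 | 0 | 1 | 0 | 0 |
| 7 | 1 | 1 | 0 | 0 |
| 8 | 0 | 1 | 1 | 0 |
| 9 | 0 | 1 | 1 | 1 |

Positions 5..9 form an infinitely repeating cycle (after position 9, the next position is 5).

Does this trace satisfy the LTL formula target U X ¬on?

Yes

Walking from position 0: X ¬on first holds at position 0, and target holds at every earlier position along the way, so target U X ¬on holds.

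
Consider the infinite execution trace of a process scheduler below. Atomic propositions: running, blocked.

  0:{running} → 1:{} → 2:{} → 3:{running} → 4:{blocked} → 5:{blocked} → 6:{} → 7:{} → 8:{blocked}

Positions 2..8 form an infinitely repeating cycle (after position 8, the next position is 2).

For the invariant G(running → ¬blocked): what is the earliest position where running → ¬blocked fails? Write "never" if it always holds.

never

running → ¬blocked holds at every position 0..8, and those are all the positions the trace ever visits, so the invariant G(running → ¬blocked) is never violated.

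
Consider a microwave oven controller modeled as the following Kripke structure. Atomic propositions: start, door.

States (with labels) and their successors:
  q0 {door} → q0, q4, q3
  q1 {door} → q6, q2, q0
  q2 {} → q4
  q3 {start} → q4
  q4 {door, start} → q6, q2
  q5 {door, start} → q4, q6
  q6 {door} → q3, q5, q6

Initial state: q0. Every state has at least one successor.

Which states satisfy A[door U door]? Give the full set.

States satisfying door: {q0, q1, q4, q5, q6}.
States satisfying A[door U door]: {q0, q1, q4, q5, q6}.

{q0, q1, q4, q5, q6}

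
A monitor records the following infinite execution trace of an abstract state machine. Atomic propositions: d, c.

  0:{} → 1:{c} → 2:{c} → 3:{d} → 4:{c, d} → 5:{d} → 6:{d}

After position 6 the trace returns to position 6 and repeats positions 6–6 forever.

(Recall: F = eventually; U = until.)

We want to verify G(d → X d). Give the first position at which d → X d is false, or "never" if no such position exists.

d → X d holds at every position 0..6, and those are all the positions the trace ever visits, so the invariant G(d → X d) is never violated.

never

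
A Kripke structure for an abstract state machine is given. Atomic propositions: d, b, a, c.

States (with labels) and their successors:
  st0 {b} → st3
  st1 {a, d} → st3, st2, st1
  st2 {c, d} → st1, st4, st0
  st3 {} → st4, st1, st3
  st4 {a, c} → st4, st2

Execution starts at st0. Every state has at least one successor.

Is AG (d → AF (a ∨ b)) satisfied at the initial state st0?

States satisfying d → AF (a ∨ b): {st0, st1, st2, st3, st4}.
States satisfying AG (d → AF (a ∨ b)): {st0, st1, st2, st3, st4}.
Every state reachable from st0 satisfies d → AF (a ∨ b).
st0 ∈ Sat(AG (d → AF (a ∨ b))).

Holds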